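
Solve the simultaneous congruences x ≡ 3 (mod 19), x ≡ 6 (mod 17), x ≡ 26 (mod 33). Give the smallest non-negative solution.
The moduli 19, 17, 33 are pairwise coprime, so by the CRT there is a unique solution mod 19·17·33 = 10659.
Solve by successive substitution. Start with x ≡ 3 (mod 19).
  Combine with x ≡ 6 (mod 17): write x = 3 + 19·t and require 3 + 19·t ≡ 6 (mod 17), i.e. 19·t ≡ 6 − 3 ≡ 3 (mod 17). Since 19^(−1) ≡ 9 (mod 17) (19 ≡ 2 (mod 17)), t ≡ 9·3 ≡ 10 (mod 17). So x ≡ 3 + 19·10 = 193 (mod 323).
  Combine with x ≡ 26 (mod 33): write x = 193 + 323·t and require 193 + 323·t ≡ 26 (mod 33), i.e. 323·t ≡ 26 − 193 ≡ 31 (mod 33). Since 323^(−1) ≡ 14 (mod 33) (323 ≡ 26 (mod 33)), t ≡ 14·31 ≡ 5 (mod 33). So x ≡ 193 + 323·5 = 1808 (mod 10659).
Unique solution in [0, 10659): x = 1808.

Final answer: x ≡ 1808 (mod 10659); the representative in [0, 10659) is 1808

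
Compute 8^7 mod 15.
2

Use repeated squaring. Binary(7) = 111. Walk through the bits of the exponent 7 left-to-right: at each bit after the leading one, square the running value, then multiply by 8 if the bit is 1 (always reducing mod 15):
  bit 1 = 1 (leading): start with 8.
  bit 2 = 1: square 8^2 = 64 ≡ 4; bit is 1, so multiply 4·8 = 32 ≡ 2 (mod 15).
  bit 3 = 1: square 2^2 = 4; bit is 1, so multiply 4·8 = 32 ≡ 2 (mod 15).
Final value: 8^7 ≡ 2 (mod 15).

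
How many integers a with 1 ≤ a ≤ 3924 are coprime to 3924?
The number of a ∈ {1, ..., 3924} with gcd(a, 3924) = 1 is by definition Euler's totient φ(3924). φ is multiplicative, with φ(p^e) = p^e − p^(e−1). Factorise 3924 = 2^2 · 3^2 · 109. Then
  φ(3924) = (2^2 − 2^1) · (3^2 − 3^1) · (109 − 1) = 2 · 6 · 108 = 1296.
So there are 1296 such integers.

Final answer: 1296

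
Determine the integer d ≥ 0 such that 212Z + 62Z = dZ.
In the PID Z, (a, b) is generated by gcd(a, b). Compute gcd(212, 62) with the extended Euclidean algorithm, tracking rows (r, s, t) with s·212 + t·62 = r:
  row A: (212, 1, 0)   [1·212 + 0·62 = 212]
  row B: (62, 0, 1)   [0·212 + 1·62 = 62]
  212 = 3·62 + 26   → row C = row A − 3·row B = (26, 1, −3)   [check: 1·212 − 3·62 = 26]
  62 = 2·26 + 10   → row D = row B − 2·row C = (10, −2, 7)   [check: −2·212 + 7·62 = 10]
  26 = 2·10 + 6   → row E = row C − 2·row D = (6, 5, −17)   [check: 5·212 − 17·62 = 6]
  10 = 1·6 + 4   → row F = row D − 1·row E = (4, −7, 24)   [check: −7·212 + 24·62 = 4]
  6 = 1·4 + 2   → row G = row E − 1·row F = (2, 12, −41)   [check: 12·212 − 41·62 = 2]
  4 = 2·2 + 0   → remainder 0, stop. gcd = 2 (last nonzero row G).
So gcd(212, 62) = 2, with Bézout identity 12·212 − 41·62 = 2. Containment (⊇): the Bézout identity exhibits 2 as an element of (212, 62), giving (2) ⊆ (212, 62). Containment (⊆): since 2 | 212 and 2 | 62 (212 = 2·106, 62 = 2·31), every Z-linear combination of 212 and 62 is divisible by 2, so (212, 62) ⊆ (2). Therefore (212, 62) = (2), d = 2.

Final answer: (212, 62) = (2); d = 2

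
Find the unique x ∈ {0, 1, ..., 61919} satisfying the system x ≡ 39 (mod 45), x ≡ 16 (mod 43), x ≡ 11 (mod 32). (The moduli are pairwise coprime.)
x ≡ 58539 (mod 61920); the representative in [0, 61920) is 58539

The moduli 45, 43, 32 are pairwise coprime, so by the CRT there is a unique solution mod 45·43·32 = 61920.
Solve by successive substitution. Start with x ≡ 39 (mod 45).
  Combine with x ≡ 16 (mod 43): write x = 39 + 45·t and require 39 + 45·t ≡ 16 (mod 43), i.e. 45·t ≡ 16 − 39 ≡ 20 (mod 43). Since 45^(−1) ≡ 22 (mod 43) (45 ≡ 2 (mod 43)), t ≡ 22·20 ≡ 10 (mod 43). So x ≡ 39 + 45·10 = 489 (mod 1935).
  Combine with x ≡ 11 (mod 32): write x = 489 + 1935·t and require 489 + 1935·t ≡ 11 (mod 32), i.e. 1935·t ≡ 11 − 489 ≡ 2 (mod 32). Since 1935^(−1) ≡ 15 (mod 32) (1935 ≡ 15 (mod 32)), t ≡ 15·2 ≡ 30 (mod 32). So x ≡ 489 + 1935·30 = 58539 (mod 61920).
Unique solution in [0, 61920): x = 58539.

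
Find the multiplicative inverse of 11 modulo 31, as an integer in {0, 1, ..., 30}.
11^(−1) ≡ 17 (mod 31)

Apply the extended Euclidean algorithm to (31, 11), tracking rows (r, s, t) with s·31 + t·11 = r. Each division r_prev = q·r_cur + r_new produces the new row as (previous row) − q·(current row):
  row A: (31, 1, 0)   [1·31 + 0·11 = 31]
  row B: (11, 0, 1)   [0·31 + 1·11 = 11]
  31 = 2·11 + 9   → row C = row A − 2·row B = (9, 1, −2)   [check: 1·31 − 2·11 = 9]
  11 = 1·9 + 2   → row D = row B − 1·row C = (2, −1, 3)   [check: −1·31 + 3·11 = 2]
  9 = 4·2 + 1   → row E = row C − 4·row D = (1, 5, −14)   [check: 5·31 − 14·11 = 1]
  2 = 2·1 + 0   → remainder 0, stop. gcd = 1 (last nonzero row E).
The gcd is 1, so 11 is invertible mod 31. The last nonzero row gives 5·31 − 14·11 = 1, so t = −14. So 11^(−1) ≡ −14 ≡ 17 (mod 31). Verify: 11 · 17 = 187 ≡ 1 (mod 31). ✓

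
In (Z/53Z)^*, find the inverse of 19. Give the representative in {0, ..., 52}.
Apply the extended Euclidean algorithm to (53, 19), tracking rows (r, s, t) with s·53 + t·19 = r. Each division r_prev = q·r_cur + r_new produces the new row as (previous row) − q·(current row):
  row A: (53, 1, 0)   [1·53 + 0·19 = 53]
  row B: (19, 0, 1)   [0·53 + 1·19 = 19]
  53 = 2·19 + 15   → row C = row A − 2·row B = (15, 1, −2)   [check: 1·53 − 2·19 = 15]
  19 = 1·15 + 4   → row D = row B − 1·row C = (4, −1, 3)   [check: −1·53 + 3·19 = 4]
  15 = 3·4 + 3   → row E = row C − 3·row D = (3, 4, −11)   [check: 4·53 − 11·19 = 3]
  4 = 1·3 + 1   → row F = row D − 1·row E = (1, −5, 14)   [check: −5·53 + 14·19 = 1]
  3 = 3·1 + 0   → remainder 0, stop. gcd = 1 (last nonzero row F).
The gcd is 1, so 19 is invertible mod 53. The last nonzero row gives −5·53 + 14·19 = 1, so t = 14. So 19^(−1) ≡ 14 (mod 53). Verify: 19 · 14 = 266 ≡ 1 (mod 53). ✓

Final answer: 19^(−1) ≡ 14 (mod 53)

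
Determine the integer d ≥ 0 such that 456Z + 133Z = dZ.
(456, 133) = (19); d = 19

In the PID Z, (a, b) is generated by gcd(a, b). Compute gcd(456, 133) with the extended Euclidean algorithm, tracking rows (r, s, t) with s·456 + t·133 = r:
  row A: (456, 1, 0)   [1·456 + 0·133 = 456]
  row B: (133, 0, 1)   [0·456 + 1·133 = 133]
  456 = 3·133 + 57   → row C = row A − 3·row B = (57, 1, −3)   [check: 1·456 − 3·133 = 57]
  133 = 2·57 + 19   → row D = row B − 2·row C = (19, −2, 7)   [check: −2·456 + 7·133 = 19]
  57 = 3·19 + 0   → remainder 0, stop. gcd = 19 (last nonzero row D).
So gcd(456, 133) = 19, with Bézout identity −2·456 + 7·133 = 19. Containment (⊇): the Bézout identity exhibits 19 as an element of (456, 133), giving (19) ⊆ (456, 133). Containment (⊆): since 19 | 456 and 19 | 133 (456 = 19·24, 133 = 19·7), every Z-linear combination of 456 and 133 is divisible by 19, so (456, 133) ⊆ (19). Therefore (456, 133) = (19), d = 19.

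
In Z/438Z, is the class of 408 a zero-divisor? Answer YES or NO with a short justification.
gcd(408, 438) = 6 > 1, so 408 is not a unit in Z/438Z. In Z/nZ every nonzero non-unit is a zero-divisor: explicitly, take b = 438/gcd = 73 ≠ 0 (mod 438); then 408·73 = 29784 = 68·438, i.e. 408·73 ≡ 0 (mod 438). So 408 is a zero-divisor.

Final answer: YES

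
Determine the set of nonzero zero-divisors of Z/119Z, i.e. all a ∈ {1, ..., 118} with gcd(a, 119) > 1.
An element a ∈ Z/119Z (with a ≠ 0) is a zero-divisor iff gcd(a, 119) > 1 (because a is a unit precisely when gcd(a, n) = 1, and in Z/nZ every nonzero, non-unit element is a zero-divisor). Scan a = 1, ..., 118 and keep those with gcd(a, 119) > 1:
  gcd(7, 119) = 7, gcd(14, 119) = 7, gcd(17, 119) = 17, gcd(21, 119) = 7, gcd(28, 119) = 7, gcd(34, 119) = 17, gcd(35, 119) = 7, gcd(42, 119) = 7, gcd(49, 119) = 7, gcd(51, 119) = 17, gcd(56, 119) = 7, gcd(63, 119) = 7, gcd(68, 119) = 17, gcd(70, 119) = 7, gcd(77, 119) = 7, gcd(84, 119) = 7, gcd(85, 119) = 17, gcd(91, 119) = 7, gcd(98, 119) = 7, gcd(102, 119) = 17, gcd(105, 119) = 7, gcd(112, 119) = 7.
All other a ∈ {1, ..., 118} have gcd(a, 119) = 1 and are units. So the nonzero zero-divisors are exactly the 22 values of a appearing in this scan.

Final answer: nonzero zero-divisors of Z/119Z = {7, 14, 17, 21, 28, 34, 35, 42, 49, 51, 56, 63, 68, 70, 77, 84, 85, 91, 98, 102, 105, 112}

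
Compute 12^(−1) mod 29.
12^(−1) ≡ 17 (mod 29)

Apply the extended Euclidean algorithm to (29, 12), tracking rows (r, s, t) with s·29 + t·12 = r. Each division r_prev = q·r_cur + r_new produces the new row as (previous row) − q·(current row):
  row A: (29, 1, 0)   [1·29 + 0·12 = 29]
  row B: (12, 0, 1)   [0·29 + 1·12 = 12]
  29 = 2·12 + 5   → row C = row A − 2·row B = (5, 1, −2)   [check: 1·29 − 2·12 = 5]
  12 = 2·5 + 2   → row D = row B − 2·row C = (2, −2, 5)   [check: −2·29 + 5·12 = 2]
  5 = 2·2 + 1   → row E = row C − 2·row D = (1, 5, −12)   [check: 5·29 − 12·12 = 1]
  2 = 2·1 + 0   → remainder 0, stop. gcd = 1 (last nonzero row E).
The gcd is 1, so 12 is invertible mod 29. The last nonzero row gives 5·29 − 12·12 = 1, so t = −12. So 12^(−1) ≡ −12 ≡ 17 (mod 29). Verify: 12 · 17 = 204 ≡ 1 (mod 29). ✓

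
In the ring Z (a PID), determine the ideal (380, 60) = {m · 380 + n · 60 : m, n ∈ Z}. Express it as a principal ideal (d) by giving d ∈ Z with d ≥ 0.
In the PID Z, (a, b) is generated by gcd(a, b). Compute gcd(380, 60) with the extended Euclidean algorithm, tracking rows (r, s, t) with s·380 + t·60 = r:
  row A: (380, 1, 0)   [1·380 + 0·60 = 380]
  row B: (60, 0, 1)   [0·380 + 1·60 = 60]
  380 = 6·60 + 20   → row C = row A − 6·row B = (20, 1, −6)   [check: 1·380 − 6·60 = 20]
  60 = 3·20 + 0   → remainder 0, stop. gcd = 20 (last nonzero row C).
So gcd(380, 60) = 20, with Bézout identity 1·380 − 6·60 = 20. Containment (⊇): the Bézout identity exhibits 20 as an element of (380, 60), giving (20) ⊆ (380, 60). Containment (⊆): since 20 | 380 and 20 | 60 (380 = 20·19, 60 = 20·3), every Z-linear combination of 380 and 60 is divisible by 20, so (380, 60) ⊆ (20). Therefore (380, 60) = (20), d = 20.

Final answer: (380, 60) = (20); d = 20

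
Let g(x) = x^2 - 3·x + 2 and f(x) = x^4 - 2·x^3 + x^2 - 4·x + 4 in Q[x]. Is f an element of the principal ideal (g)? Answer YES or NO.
In Q[x] the ideal (g) consists of all multiples of g, so f ∈ (g) iff g | f, i.e. iff the remainder of f on division by g is 0. Divide f by g (g is monic, so eliminate the leading term of the running remainder at each step):
  leading term x^4: subtract (x^2)·g(x) = x^4 - 3·x^3 + 2·x^2, leaving x^3 - x^2 - 4·x + 4
  leading term x^3: subtract (x)·g(x) = x^3 - 3·x^2 + 2·x, leaving 2·x^2 - 6·x + 4
  leading term 2·x^2: subtract (2)·g(x) = 2·x^2 - 6·x + 4, leaving 0
The remainder is 0, so f(x) = g(x) · h(x) with h(x) = x^2 + x + 2. Hence g | f, i.e. f ∈ (g).

Final answer: YES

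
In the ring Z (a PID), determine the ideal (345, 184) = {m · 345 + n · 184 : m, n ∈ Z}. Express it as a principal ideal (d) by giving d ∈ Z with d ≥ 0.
In the PID Z, (a, b) is generated by gcd(a, b). Compute gcd(345, 184) with the extended Euclidean algorithm, tracking rows (r, s, t) with s·345 + t·184 = r:
  row A: (345, 1, 0)   [1·345 + 0·184 = 345]
  row B: (184, 0, 1)   [0·345 + 1·184 = 184]
  345 = 1·184 + 161   → row C = row A − 1·row B = (161, 1, −1)   [check: 1·345 − 1·184 = 161]
  184 = 1·161 + 23   → row D = row B − 1·row C = (23, −1, 2)   [check: −1·345 + 2·184 = 23]
  161 = 7·23 + 0   → remainder 0, stop. gcd = 23 (last nonzero row D).
So gcd(345, 184) = 23, with Bézout identity −1·345 + 2·184 = 23. Containment (⊇): the Bézout identity exhibits 23 as an element of (345, 184), giving (23) ⊆ (345, 184). Containment (⊆): since 23 | 345 and 23 | 184 (345 = 23·15, 184 = 23·8), every Z-linear combination of 345 and 184 is divisible by 23, so (345, 184) ⊆ (23). Therefore (345, 184) = (23), d = 23.

Final answer: (345, 184) = (23); d = 23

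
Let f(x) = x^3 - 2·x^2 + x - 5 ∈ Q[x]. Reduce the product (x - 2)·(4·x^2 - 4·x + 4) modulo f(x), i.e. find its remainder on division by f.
First multiply in Q[x] without reducing: a · b = 4·x^3 - 12·x^2 + 12·x - 8. Now divide by f(x) = x^3 - 2·x^2 + x - 5, eliminating the leading term at each step:
  leading term 4·x^3: subtract (4)·f(x) = 4·x^3 - 8·x^2 + 4·x - 20, leaving -4·x^2 + 8·x + 12
The degree is now < 3, so this is the remainder. Hence a · b ≡ -4·x^2 + 8·x + 12 in Q[x]/(f).

Final answer: a · b ≡ -4·x^2 + 8·x + 12 (mod f(x))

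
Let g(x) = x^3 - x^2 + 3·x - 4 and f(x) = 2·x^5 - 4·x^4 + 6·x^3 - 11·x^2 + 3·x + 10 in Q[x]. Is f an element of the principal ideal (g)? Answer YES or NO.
In Q[x] the ideal (g) consists of all multiples of g, so f ∈ (g) iff g | f, i.e. iff the remainder of f on division by g is 0. Divide f by g (g is monic, so eliminate the leading term of the running remainder at each step):
  leading term 2·x^5: subtract (2·x^2)·g(x) = 2·x^5 - 2·x^4 + 6·x^3 - 8·x^2, leaving -2·x^4 - 3·x^2 + 3·x + 10
  leading term -2·x^4: subtract (-2·x)·g(x) = -2·x^4 + 2·x^3 - 6·x^2 + 8·x, leaving -2·x^3 + 3·x^2 - 5·x + 10
  leading term -2·x^3: subtract (-2)·g(x) = -2·x^3 + 2·x^2 - 6·x + 8, leaving x^2 + x + 2
The remainder r(x) = x^2 + x + 2 ≠ 0 (and deg r < deg g), so g ∤ f, i.e. f ∉ (g).

Final answer: NO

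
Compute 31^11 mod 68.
27

Use repeated squaring. Binary(11) = 1011. Walk through the bits of the exponent 11 left-to-right: at each bit after the leading one, square the running value, then multiply by 31 if the bit is 1 (always reducing mod 68):
  bit 1 = 1 (leading): start with 31.
  bit 2 = 0: square 31^2 = 961 ≡ 9 (mod 68).
  bit 3 = 1: square 9^2 = 81 ≡ 13; bit is 1, so multiply 13·31 = 403 ≡ 63 (mod 68).
  bit 4 = 1: square 63^2 = 3969 ≡ 25; bit is 1, so multiply 25·31 = 775 ≡ 27 (mod 68).
Final value: 31^11 ≡ 27 (mod 68).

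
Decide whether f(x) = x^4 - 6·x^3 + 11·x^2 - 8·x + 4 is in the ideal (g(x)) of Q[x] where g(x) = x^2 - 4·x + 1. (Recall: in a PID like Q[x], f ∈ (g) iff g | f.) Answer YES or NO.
NO

In Q[x] the ideal (g) consists of all multiples of g, so f ∈ (g) iff g | f, i.e. iff the remainder of f on division by g is 0. Divide f by g (g is monic, so eliminate the leading term of the running remainder at each step):
  leading term x^4: subtract (x^2)·g(x) = x^4 - 4·x^3 + x^2, leaving -2·x^3 + 10·x^2 - 8·x + 4
  leading term -2·x^3: subtract (-2·x)·g(x) = -2·x^3 + 8·x^2 - 2·x, leaving 2·x^2 - 6·x + 4
  leading term 2·x^2: subtract (2)·g(x) = 2·x^2 - 8·x + 2, leaving 2·x + 2
The remainder r(x) = 2·x + 2 ≠ 0 (and deg r < deg g), so g ∤ f, i.e. f ∉ (g).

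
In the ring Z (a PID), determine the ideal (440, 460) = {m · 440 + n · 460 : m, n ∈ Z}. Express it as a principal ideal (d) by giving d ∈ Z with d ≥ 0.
In the PID Z, (a, b) is generated by gcd(a, b). Compute gcd(460, 440) with the extended Euclidean algorithm, tracking rows (r, s, t) with s·460 + t·440 = r:
  row A: (460, 1, 0)   [1·460 + 0·440 = 460]
  row B: (440, 0, 1)   [0·460 + 1·440 = 440]
  460 = 1·440 + 20   → row C = row A − 1·row B = (20, 1, −1)   [check: 1·460 − 1·440 = 20]
  440 = 22·20 + 0   → remainder 0, stop. gcd = 20 (last nonzero row C).
So gcd(440, 460) = 20, with Bézout identity 1·460 − 1·440 = 20. Containment (⊇): the Bézout identity exhibits 20 as an element of (440, 460), giving (20) ⊆ (440, 460). Containment (⊆): since 20 | 440 and 20 | 460 (440 = 20·22, 460 = 20·23), every Z-linear combination of 440 and 460 is divisible by 20, so (440, 460) ⊆ (20). Therefore (440, 460) = (20), d = 20.

Final answer: (440, 460) = (20); d = 20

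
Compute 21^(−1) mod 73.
Apply the extended Euclidean algorithm to (73, 21), tracking rows (r, s, t) with s·73 + t·21 = r. Each division r_prev = q·r_cur + r_new produces the new row as (previous row) − q·(current row):
  row A: (73, 1, 0)   [1·73 + 0·21 = 73]
  row B: (21, 0, 1)   [0·73 + 1·21 = 21]
  73 = 3·21 + 10   → row C = row A − 3·row B = (10, 1, −3)   [check: 1·73 − 3·21 = 10]
  21 = 2·10 + 1   → row D = row B − 2·row C = (1, −2, 7)   [check: −2·73 + 7·21 = 1]
  10 = 10·1 + 0   → remainder 0, stop. gcd = 1 (last nonzero row D).
The gcd is 1, so 21 is invertible mod 73. The last nonzero row gives −2·73 + 7·21 = 1, so t = 7. So 21^(−1) ≡ 7 (mod 73). Verify: 21 · 7 = 147 ≡ 1 (mod 73). ✓

Final answer: 21^(−1) ≡ 7 (mod 73)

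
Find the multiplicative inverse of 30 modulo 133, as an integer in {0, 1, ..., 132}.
Apply the extended Euclidean algorithm to (133, 30), tracking rows (r, s, t) with s·133 + t·30 = r. Each division r_prev = q·r_cur + r_new produces the new row as (previous row) − q·(current row):
  row A: (133, 1, 0)   [1·133 + 0·30 = 133]
  row B: (30, 0, 1)   [0·133 + 1·30 = 30]
  133 = 4·30 + 13   → row C = row A − 4·row B = (13, 1, −4)   [check: 1·133 − 4·30 = 13]
  30 = 2·13 + 4   → row D = row B − 2·row C = (4, −2, 9)   [check: −2·133 + 9·30 = 4]
  13 = 3·4 + 1   → row E = row C − 3·row D = (1, 7, −31)   [check: 7·133 − 31·30 = 1]
  4 = 4·1 + 0   → remainder 0, stop. gcd = 1 (last nonzero row E).
The gcd is 1, so 30 is invertible mod 133. The last nonzero row gives 7·133 − 31·30 = 1, so t = −31. So 30^(−1) ≡ −31 ≡ 102 (mod 133). Verify: 30 · 102 = 3060 ≡ 1 (mod 133). ✓

Final answer: 30^(−1) ≡ 102 (mod 133)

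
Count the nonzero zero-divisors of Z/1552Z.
Z/1552Z has 783 nonzero zero-divisors

In Z/1552Z each nonzero element is either a unit (gcd with 1552 is 1) or a zero-divisor (gcd > 1). The number of units is φ(1552): factorise 1552 = 2^4 · 97, so φ(1552) = (2^4 − 2^3) · (97 − 1) = 8 · 96 = 768. The nonzero elements number 1552 − 1 = 1551. Hence the nonzero zero-divisors number 1551 − 768 = 783.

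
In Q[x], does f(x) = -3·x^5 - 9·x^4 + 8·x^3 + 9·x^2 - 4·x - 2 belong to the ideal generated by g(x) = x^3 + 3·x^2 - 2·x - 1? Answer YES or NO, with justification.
In Q[x] the ideal (g) consists of all multiples of g, so f ∈ (g) iff g | f, i.e. iff the remainder of f on division by g is 0. Divide f by g (g is monic, so eliminate the leading term of the running remainder at each step):
  leading term -3·x^5: subtract (-3·x^2)·g(x) = -3·x^5 - 9·x^4 + 6·x^3 + 3·x^2, leaving 2·x^3 + 6·x^2 - 4·x - 2
  leading term 2·x^3: subtract (2)·g(x) = 2·x^3 + 6·x^2 - 4·x - 2, leaving 0
The remainder is 0, so f(x) = g(x) · h(x) with h(x) = 2 - 3·x^2. Hence g | f, i.e. f ∈ (g).

Final answer: YES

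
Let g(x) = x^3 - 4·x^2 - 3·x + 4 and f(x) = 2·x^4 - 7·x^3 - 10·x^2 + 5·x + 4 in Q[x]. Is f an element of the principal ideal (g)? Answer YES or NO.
In Q[x] the ideal (g) consists of all multiples of g, so f ∈ (g) iff g | f, i.e. iff the remainder of f on division by g is 0. Divide f by g (g is monic, so eliminate the leading term of the running remainder at each step):
  leading term 2·x^4: subtract (2·x)·g(x) = 2·x^4 - 8·x^3 - 6·x^2 + 8·x, leaving x^3 - 4·x^2 - 3·x + 4
  leading term x^3: subtract (1)·g(x) = x^3 - 4·x^2 - 3·x + 4, leaving 0
The remainder is 0, so f(x) = g(x) · h(x) with h(x) = 2·x + 1. Hence g | f, i.e. f ∈ (g).

Final answer: YES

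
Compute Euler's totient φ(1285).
φ is multiplicative, with φ(p^e) = p^e − p^(e−1). Factorise 1285 = 5 · 257. Then
  φ(1285) = (5 − 1) · (257 − 1) = 4 · 256 = 1024.

Final answer: φ(1285) = 1024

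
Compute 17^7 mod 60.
Use repeated squaring. Binary(7) = 111. Walk through the bits of the exponent 7 left-to-right: at each bit after the leading one, square the running value, then multiply by 17 if the bit is 1 (always reducing mod 60):
  bit 1 = 1 (leading): start with 17.
  bit 2 = 1: square 17^2 = 289 ≡ 49; bit is 1, so multiply 49·17 = 833 ≡ 53 (mod 60).
  bit 3 = 1: square 53^2 = 2809 ≡ 49; bit is 1, so multiply 49·17 = 833 ≡ 53 (mod 60).
Final value: 17^7 ≡ 53 (mod 60).

Final answer: 53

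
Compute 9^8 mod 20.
Use repeated squaring. Binary(8) = 1000. Walk through the bits of the exponent 8 left-to-right: at each bit after the leading one, square the running value, then multiply by 9 if the bit is 1 (always reducing mod 20):
  bit 1 = 1 (leading): start with 9.
  bit 2 = 0: square 9^2 = 81 ≡ 1 (mod 20).
  bit 3 = 0: square 1^2 = 1 (mod 20).
  bit 4 = 0: square 1^2 = 1 (mod 20).
Final value: 9^8 ≡ 1 (mod 20).

Final answer: 1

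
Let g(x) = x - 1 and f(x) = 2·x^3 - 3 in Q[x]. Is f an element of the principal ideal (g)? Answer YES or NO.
In Q[x] the ideal (g) consists of all multiples of g, so f ∈ (g) iff g | f, i.e. iff the remainder of f on division by g is 0. Divide f by g (g is monic, so eliminate the leading term of the running remainder at each step):
  leading term 2·x^3: subtract (2·x^2)·g(x) = 2·x^3 - 2·x^2, leaving 2·x^2 - 3
  leading term 2·x^2: subtract (2·x)·g(x) = 2·x^2 - 2·x, leaving 2·x - 3
  leading term 2·x: subtract (2)·g(x) = 2·x - 2, leaving -1
The remainder r(x) = -1 ≠ 0 (and deg r < deg g), so g ∤ f, i.e. f ∉ (g).

Final answer: NO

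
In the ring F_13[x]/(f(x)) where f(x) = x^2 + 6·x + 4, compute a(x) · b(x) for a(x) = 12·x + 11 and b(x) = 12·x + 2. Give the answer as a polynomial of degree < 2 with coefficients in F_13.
a · b ≡ 7·x + 5 (mod f(x))

Multiply as integer polynomials: a · b = 144·x^2 + 156·x + 22. Reducing coefficients mod 13: a · b ≡ x^2 + 9. Now divide by f(x) = x^2 + 6·x + 4 in F_13[x], eliminating the leading term at each step:
  leading term x^2: subtract (1)·f(x) = x^2 + 6·x + 4, leaving 7·x + 5 (coefficients mod 13)
The degree is now < 2, so this is the remainder. Hence a · b ≡ 7·x + 5 in F_13[x]/(f).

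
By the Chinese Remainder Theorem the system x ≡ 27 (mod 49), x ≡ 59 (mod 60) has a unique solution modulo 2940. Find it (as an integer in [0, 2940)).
x ≡ 419 (mod 2940); the representative in [0, 2940) is 419

The moduli 49, 60 are pairwise coprime, so by the CRT there is a unique solution mod 49·60 = 2940.
Solve by successive substitution. Start with x ≡ 27 (mod 49).
  Combine with x ≡ 59 (mod 60): write x = 27 + 49·t and require 27 + 49·t ≡ 59 (mod 60), i.e. 49·t ≡ 59 − 27 ≡ 32 (mod 60). Since 49^(−1) ≡ 49 (mod 60), t ≡ 49·32 ≡ 8 (mod 60). So x ≡ 27 + 49·8 = 419 (mod 2940).
Unique solution in [0, 2940): x = 419.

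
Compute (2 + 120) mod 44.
Reduce the summands first: 120 ≡ 32 (mod 44), so 2 + 120 ≡ 2 + 32 (mod 44). 2 + 32 = 34; 34 = 0·44 + 34, so (2 + 120) mod 44 = 34.

Final answer: 34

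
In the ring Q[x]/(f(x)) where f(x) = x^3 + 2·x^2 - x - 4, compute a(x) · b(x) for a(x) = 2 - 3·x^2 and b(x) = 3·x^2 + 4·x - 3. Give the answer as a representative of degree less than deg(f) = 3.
a · b ≡ -6·x^2 - 22·x + 18 (mod f(x))

First multiply in Q[x] without reducing: a · b = -9·x^4 - 12·x^3 + 15·x^2 + 8·x - 6. Now divide by f(x) = x^3 + 2·x^2 - x - 4, eliminating the leading term at each step:
  leading term -9·x^4: subtract (-9·x)·f(x) = -9·x^4 - 18·x^3 + 9·x^2 + 36·x, leaving 6·x^3 + 6·x^2 - 28·x - 6
  leading term 6·x^3: subtract (6)·f(x) = 6·x^3 + 12·x^2 - 6·x - 24, leaving -6·x^2 - 22·x + 18
The degree is now < 3, so this is the remainder. Hence a · b ≡ -6·x^2 - 22·x + 18 in Q[x]/(f).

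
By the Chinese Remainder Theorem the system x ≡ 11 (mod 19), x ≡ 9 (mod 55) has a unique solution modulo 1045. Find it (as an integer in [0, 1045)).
The moduli 19, 55 are pairwise coprime, so by the CRT there is a unique solution mod 19·55 = 1045.
Solve by successive substitution. Start with x ≡ 11 (mod 19).
  Combine with x ≡ 9 (mod 55): write x = 11 + 19·t and require 11 + 19·t ≡ 9 (mod 55), i.e. 19·t ≡ 9 − 11 ≡ 53 (mod 55). Since 19^(−1) ≡ 29 (mod 55), t ≡ 29·53 ≡ 52 (mod 55). So x ≡ 11 + 19·52 = 999 (mod 1045).
Unique solution in [0, 1045): x = 999.

Final answer: x ≡ 999 (mod 1045); the representative in [0, 1045) is 999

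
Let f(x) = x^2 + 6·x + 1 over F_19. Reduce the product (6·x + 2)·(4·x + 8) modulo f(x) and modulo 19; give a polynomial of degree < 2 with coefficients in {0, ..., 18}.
Multiply as integer polynomials: a · b = 24·x^2 + 56·x + 16. Reducing coefficients mod 19: a · b ≡ 5·x^2 + 18·x + 16. Now divide by f(x) = x^2 + 6·x + 1 in F_19[x], eliminating the leading term at each step:
  leading term 5·x^2: subtract (5)·f(x) = 5·x^2 + 11·x + 5, leaving 7·x + 11 (coefficients mod 19)
The degree is now < 2, so this is the remainder. Hence a · b ≡ 7·x + 11 in F_19[x]/(f).

Final answer: a · b ≡ 7·x + 11 (mod f(x))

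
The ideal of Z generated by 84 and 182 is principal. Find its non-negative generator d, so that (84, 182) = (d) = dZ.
In the PID Z, (a, b) is generated by gcd(a, b). Compute gcd(182, 84) with the extended Euclidean algorithm, tracking rows (r, s, t) with s·182 + t·84 = r:
  row A: (182, 1, 0)   [1·182 + 0·84 = 182]
  row B: (84, 0, 1)   [0·182 + 1·84 = 84]
  182 = 2·84 + 14   → row C = row A − 2·row B = (14, 1, −2)   [check: 1·182 − 2·84 = 14]
  84 = 6·14 + 0   → remainder 0, stop. gcd = 14 (last nonzero row C).
So gcd(84, 182) = 14, with Bézout identity 1·182 − 2·84 = 14. Containment (⊇): the Bézout identity exhibits 14 as an element of (84, 182), giving (14) ⊆ (84, 182). Containment (⊆): since 14 | 84 and 14 | 182 (84 = 14·6, 182 = 14·13), every Z-linear combination of 84 and 182 is divisible by 14, so (84, 182) ⊆ (14). Therefore (84, 182) = (14), d = 14.

Final answer: (84, 182) = (14); d = 14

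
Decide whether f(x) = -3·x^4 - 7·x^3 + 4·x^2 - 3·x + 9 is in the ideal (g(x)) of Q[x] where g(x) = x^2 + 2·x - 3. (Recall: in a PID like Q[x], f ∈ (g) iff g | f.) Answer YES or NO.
In Q[x] the ideal (g) consists of all multiples of g, so f ∈ (g) iff g | f, i.e. iff the remainder of f on division by g is 0. Divide f by g (g is monic, so eliminate the leading term of the running remainder at each step):
  leading term -3·x^4: subtract (-3·x^2)·g(x) = -3·x^4 - 6·x^3 + 9·x^2, leaving -x^3 - 5·x^2 - 3·x + 9
  leading term -x^3: subtract (-x)·g(x) = -x^3 - 2·x^2 + 3·x, leaving -3·x^2 - 6·x + 9
  leading term -3·x^2: subtract (-3)·g(x) = -3·x^2 - 6·x + 9, leaving 0
The remainder is 0, so f(x) = g(x) · h(x) with h(x) = -3·x^2 - x - 3. Hence g | f, i.e. f ∈ (g).

Final answer: YES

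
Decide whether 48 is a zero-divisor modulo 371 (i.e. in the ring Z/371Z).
gcd(48, 371) = 1, so 48 is a unit in Z/371Z (it has a multiplicative inverse). A unit cannot be a zero-divisor: if 48·b ≡ 0 then multiplying both sides by 48^(−1) gives b ≡ 0. So 48 is not a zero-divisor.

Final answer: NO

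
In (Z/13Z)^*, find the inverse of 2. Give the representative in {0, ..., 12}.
Apply the extended Euclidean algorithm to (13, 2), tracking rows (r, s, t) with s·13 + t·2 = r. Each division r_prev = q·r_cur + r_new produces the new row as (previous row) − q·(current row):
  row A: (13, 1, 0)   [1·13 + 0·2 = 13]
  row B: (2, 0, 1)   [0·13 + 1·2 = 2]
  13 = 6·2 + 1   → row C = row A − 6·row B = (1, 1, −6)   [check: 1·13 − 6·2 = 1]
  2 = 2·1 + 0   → remainder 0, stop. gcd = 1 (last nonzero row C).
The gcd is 1, so 2 is invertible mod 13. The last nonzero row gives 1·13 − 6·2 = 1, so t = −6. So 2^(−1) ≡ −6 ≡ 7 (mod 13). Verify: 2 · 7 = 14 ≡ 1 (mod 13). ✓

Final answer: 2^(−1) ≡ 7 (mod 13)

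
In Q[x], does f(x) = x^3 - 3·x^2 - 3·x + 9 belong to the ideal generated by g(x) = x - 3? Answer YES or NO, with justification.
YES

In Q[x] the ideal (g) consists of all multiples of g, so f ∈ (g) iff g | f, i.e. iff the remainder of f on division by g is 0. Divide f by g (g is monic, so eliminate the leading term of the running remainder at each step):
  leading term x^3: subtract (x^2)·g(x) = x^3 - 3·x^2, leaving 9 - 3·x
  leading term -3·x: subtract (-3)·g(x) = 9 - 3·x, leaving 0
The remainder is 0, so f(x) = g(x) · h(x) with h(x) = x^2 - 3. Hence g | f, i.e. f ∈ (g).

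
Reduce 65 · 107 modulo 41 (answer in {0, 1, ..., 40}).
26

Reduce the factors first: 65 ≡ 24, 107 ≡ 25 (mod 41), so 65 · 107 ≡ 24 · 25 (mod 41). 24 · 25 = 600. Dividing by 41: 600 = 14·41 + 26. So (65 · 107) mod 41 = 26.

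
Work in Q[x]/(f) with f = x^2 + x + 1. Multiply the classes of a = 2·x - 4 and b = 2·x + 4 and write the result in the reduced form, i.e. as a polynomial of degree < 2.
First multiply in Q[x] without reducing: a · b = 4·x^2 - 16. Now divide by f(x) = x^2 + x + 1, eliminating the leading term at each step:
  leading term 4·x^2: subtract (4)·f(x) = 4·x^2 + 4·x + 4, leaving -4·x - 20
The degree is now < 2, so this is the remainder. Hence a · b ≡ -4·x - 20 in Q[x]/(f).

Final answer: a · b ≡ -4·x - 20 (mod f(x))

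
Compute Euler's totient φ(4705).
φ is multiplicative, with φ(p^e) = p^e − p^(e−1). Factorise 4705 = 5 · 941. Then
  φ(4705) = (5 − 1) · (941 − 1) = 4 · 940 = 3760.

Final answer: φ(4705) = 3760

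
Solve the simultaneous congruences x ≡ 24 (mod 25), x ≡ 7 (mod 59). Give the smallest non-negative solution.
The moduli 25, 59 are pairwise coprime, so by the CRT there is a unique solution mod 25·59 = 1475.
Solve by successive substitution. Start with x ≡ 24 (mod 25).
  Combine with x ≡ 7 (mod 59): write x = 24 + 25·t and require 24 + 25·t ≡ 7 (mod 59), i.e. 25·t ≡ 7 − 24 ≡ 42 (mod 59). Since 25^(−1) ≡ 26 (mod 59), t ≡ 26·42 ≡ 30 (mod 59). So x ≡ 24 + 25·30 = 774 (mod 1475).
Unique solution in [0, 1475): x = 774.

Final answer: x ≡ 774 (mod 1475); the representative in [0, 1475) is 774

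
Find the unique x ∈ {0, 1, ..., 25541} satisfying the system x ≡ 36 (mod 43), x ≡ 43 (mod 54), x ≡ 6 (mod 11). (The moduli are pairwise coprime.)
x ≡ 853 (mod 25542); the representative in [0, 25542) is 853

The moduli 43, 54, 11 are pairwise coprime, so by the CRT there is a unique solution mod 43·54·11 = 25542.
Solve by successive substitution. Start with x ≡ 36 (mod 43).
  Combine with x ≡ 43 (mod 54): write x = 36 + 43·t and require 36 + 43·t ≡ 43 (mod 54), i.e. 43·t ≡ 43 − 36 ≡ 7 (mod 54). Since 43^(−1) ≡ 49 (mod 54), t ≡ 49·7 ≡ 19 (mod 54). So x ≡ 36 + 43·19 = 853 (mod 2322).
  Combine with x ≡ 6 (mod 11): write x = 853 + 2322·t and require 853 + 2322·t ≡ 6 (mod 11), i.e. 2322·t ≡ 6 − 853 ≡ 0 (mod 11). Since 2322^(−1) ≡ 1 (mod 11) (2322 ≡ 1 (mod 11)), t ≡ 1·0 ≡ 0 (mod 11). So x ≡ 853 + 2322·0 = 853 (mod 25542).
Unique solution in [0, 25542): x = 853.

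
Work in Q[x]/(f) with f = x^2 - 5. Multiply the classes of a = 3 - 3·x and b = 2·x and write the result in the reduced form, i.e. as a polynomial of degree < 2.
a · b ≡ 6·x - 30 (mod f(x))

First multiply in Q[x] without reducing: a · b = -6·x^2 + 6·x. Now divide by f(x) = x^2 - 5, eliminating the leading term at each step:
  leading term -6·x^2: subtract (-6)·f(x) = 30 - 6·x^2, leaving 6·x - 30
The degree is now < 2, so this is the remainder. Hence a · b ≡ 6·x - 30 in Q[x]/(f).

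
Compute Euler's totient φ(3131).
φ(3131) = 3000

φ is multiplicative, with φ(p^e) = p^e − p^(e−1). Factorise 3131 = 31 · 101. Then
  φ(3131) = (31 − 1) · (101 − 1) = 30 · 100 = 3000.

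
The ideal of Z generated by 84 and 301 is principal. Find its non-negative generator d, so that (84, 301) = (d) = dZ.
(84, 301) = (7); d = 7

In the PID Z, (a, b) is generated by gcd(a, b). Compute gcd(301, 84) with the extended Euclidean algorithm, tracking rows (r, s, t) with s·301 + t·84 = r:
  row A: (301, 1, 0)   [1·301 + 0·84 = 301]
  row B: (84, 0, 1)   [0·301 + 1·84 = 84]
  301 = 3·84 + 49   → row C = row A − 3·row B = (49, 1, −3)   [check: 1·301 − 3·84 = 49]
  84 = 1·49 + 35   → row D = row B − 1·row C = (35, −1, 4)   [check: −1·301 + 4·84 = 35]
  49 = 1·35 + 14   → row E = row C − 1·row D = (14, 2, −7)   [check: 2·301 − 7·84 = 14]
  35 = 2·14 + 7   → row F = row D − 2·row E = (7, −5, 18)   [check: −5·301 + 18·84 = 7]
  14 = 2·7 + 0   → remainder 0, stop. gcd = 7 (last nonzero row F).
So gcd(84, 301) = 7, with Bézout identity −5·301 + 18·84 = 7. Containment (⊇): the Bézout identity exhibits 7 as an element of (84, 301), giving (7) ⊆ (84, 301). Containment (⊆): since 7 | 84 and 7 | 301 (84 = 7·12, 301 = 7·43), every Z-linear combination of 84 and 301 is divisible by 7, so (84, 301) ⊆ (7). Therefore (84, 301) = (7), d = 7.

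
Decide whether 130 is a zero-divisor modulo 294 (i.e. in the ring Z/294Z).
gcd(130, 294) = 2 > 1, so 130 is not a unit in Z/294Z. In Z/nZ every nonzero non-unit is a zero-divisor: explicitly, take b = 294/gcd = 147 ≠ 0 (mod 294); then 130·147 = 19110 = 65·294, i.e. 130·147 ≡ 0 (mod 294). So 130 is a zero-divisor.

Final answer: YES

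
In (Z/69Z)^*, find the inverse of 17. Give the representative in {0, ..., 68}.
Apply the extended Euclidean algorithm to (69, 17), tracking rows (r, s, t) with s·69 + t·17 = r. Each division r_prev = q·r_cur + r_new produces the new row as (previous row) − q·(current row):
  row A: (69, 1, 0)   [1·69 + 0·17 = 69]
  row B: (17, 0, 1)   [0·69 + 1·17 = 17]
  69 = 4·17 + 1   → row C = row A − 4·row B = (1, 1, −4)   [check: 1·69 − 4·17 = 1]
  17 = 17·1 + 0   → remainder 0, stop. gcd = 1 (last nonzero row C).
The gcd is 1, so 17 is invertible mod 69. The last nonzero row gives 1·69 − 4·17 = 1, so t = −4. So 17^(−1) ≡ −4 ≡ 65 (mod 69). Verify: 17 · 65 = 1105 ≡ 1 (mod 69). ✓

Final answer: 17^(−1) ≡ 65 (mod 69)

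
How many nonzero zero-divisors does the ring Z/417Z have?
Z/417Z has 140 nonzero zero-divisors

In Z/417Z each nonzero element is either a unit (gcd with 417 is 1) or a zero-divisor (gcd > 1). The number of units is φ(417): factorise 417 = 3 · 139, so φ(417) = (3 − 1) · (139 − 1) = 2 · 138 = 276. The nonzero elements number 417 − 1 = 416. Hence the nonzero zero-divisors number 416 − 276 = 140.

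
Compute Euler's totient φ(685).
φ is multiplicative, with φ(p^e) = p^e − p^(e−1). Factorise 685 = 5 · 137. Then
  φ(685) = (5 − 1) · (137 − 1) = 4 · 136 = 544.

Final answer: φ(685) = 544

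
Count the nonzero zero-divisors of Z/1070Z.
In Z/1070Z each nonzero element is either a unit (gcd with 1070 is 1) or a zero-divisor (gcd > 1). The number of units is φ(1070): factorise 1070 = 2 · 5 · 107, so φ(1070) = (2 − 1) · (5 − 1) · (107 − 1) = 1 · 4 · 106 = 424. The nonzero elements number 1070 − 1 = 1069. Hence the nonzero zero-divisors number 1069 − 424 = 645.

Final answer: Z/1070Z has 645 nonzero zero-divisors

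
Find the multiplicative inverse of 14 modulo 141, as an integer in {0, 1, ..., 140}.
14^(−1) ≡ 131 (mod 141)

Apply the extended Euclidean algorithm to (141, 14), tracking rows (r, s, t) with s·141 + t·14 = r. Each division r_prev = q·r_cur + r_new produces the new row as (previous row) − q·(current row):
  row A: (141, 1, 0)   [1·141 + 0·14 = 141]
  row B: (14, 0, 1)   [0·141 + 1·14 = 14]
  141 = 10·14 + 1   → row C = row A − 10·row B = (1, 1, −10)   [check: 1·141 − 10·14 = 1]
  14 = 14·1 + 0   → remainder 0, stop. gcd = 1 (last nonzero row C).
The gcd is 1, so 14 is invertible mod 141. The last nonzero row gives 1·141 − 10·14 = 1, so t = −10. So 14^(−1) ≡ −10 ≡ 131 (mod 141). Verify: 14 · 131 = 1834 ≡ 1 (mod 141). ✓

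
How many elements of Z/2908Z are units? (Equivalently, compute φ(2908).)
An element a ∈ Z/2908Z is a unit iff gcd(a, 2908) = 1, so the number of units is φ(2908). φ is multiplicative, with φ(p^e) = p^e − p^(e−1). Factorise 2908 = 2^2 · 727. Then
  φ(2908) = (2^2 − 2^1) · (727 − 1) = 2 · 726 = 1452.

Final answer: Z/2908Z has φ(2908) = 1452 units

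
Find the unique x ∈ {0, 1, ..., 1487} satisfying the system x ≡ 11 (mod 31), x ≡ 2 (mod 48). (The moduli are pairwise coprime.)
x ≡ 290 (mod 1488); the representative in [0, 1488) is 290

The moduli 31, 48 are pairwise coprime, so by the CRT there is a unique solution mod 31·48 = 1488.
Solve by successive substitution. Start with x ≡ 11 (mod 31).
  Combine with x ≡ 2 (mod 48): write x = 11 + 31·t and require 11 + 31·t ≡ 2 (mod 48), i.e. 31·t ≡ 2 − 11 ≡ 39 (mod 48). Since 31^(−1) ≡ 31 (mod 48), t ≡ 31·39 ≡ 9 (mod 48). So x ≡ 11 + 31·9 = 290 (mod 1488).
Unique solution in [0, 1488): x = 290.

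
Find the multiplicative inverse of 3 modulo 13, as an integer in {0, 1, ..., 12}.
Apply the extended Euclidean algorithm to (13, 3), tracking rows (r, s, t) with s·13 + t·3 = r. Each division r_prev = q·r_cur + r_new produces the new row as (previous row) − q·(current row):
  row A: (13, 1, 0)   [1·13 + 0·3 = 13]
  row B: (3, 0, 1)   [0·13 + 1·3 = 3]
  13 = 4·3 + 1   → row C = row A − 4·row B = (1, 1, −4)   [check: 1·13 − 4·3 = 1]
  3 = 3·1 + 0   → remainder 0, stop. gcd = 1 (last nonzero row C).
The gcd is 1, so 3 is invertible mod 13. The last nonzero row gives 1·13 − 4·3 = 1, so t = −4. So 3^(−1) ≡ −4 ≡ 9 (mod 13). Verify: 3 · 9 = 27 ≡ 1 (mod 13). ✓

Final answer: 3^(−1) ≡ 9 (mod 13)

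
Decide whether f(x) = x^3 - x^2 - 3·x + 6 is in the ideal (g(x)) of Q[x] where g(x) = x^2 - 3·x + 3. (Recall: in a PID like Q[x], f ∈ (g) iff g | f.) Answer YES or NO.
YES

In Q[x] the ideal (g) consists of all multiples of g, so f ∈ (g) iff g | f, i.e. iff the remainder of f on division by g is 0. Divide f by g (g is monic, so eliminate the leading term of the running remainder at each step):
  leading term x^3: subtract (x)·g(x) = x^3 - 3·x^2 + 3·x, leaving 2·x^2 - 6·x + 6
  leading term 2·x^2: subtract (2)·g(x) = 2·x^2 - 6·x + 6, leaving 0
The remainder is 0, so f(x) = g(x) · h(x) with h(x) = x + 2. Hence g | f, i.e. f ∈ (g).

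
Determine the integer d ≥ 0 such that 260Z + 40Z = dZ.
In the PID Z, (a, b) is generated by gcd(a, b). Compute gcd(260, 40) with the extended Euclidean algorithm, tracking rows (r, s, t) with s·260 + t·40 = r:
  row A: (260, 1, 0)   [1·260 + 0·40 = 260]
  row B: (40, 0, 1)   [0·260 + 1·40 = 40]
  260 = 6·40 + 20   → row C = row A − 6·row B = (20, 1, −6)   [check: 1·260 − 6·40 = 20]
  40 = 2·20 + 0   → remainder 0, stop. gcd = 20 (last nonzero row C).
So gcd(260, 40) = 20, with Bézout identity 1·260 − 6·40 = 20. Containment (⊇): the Bézout identity exhibits 20 as an element of (260, 40), giving (20) ⊆ (260, 40). Containment (⊆): since 20 | 260 and 20 | 40 (260 = 20·13, 40 = 20·2), every Z-linear combination of 260 and 40 is divisible by 20, so (260, 40) ⊆ (20). Therefore (260, 40) = (20), d = 20.

Final answer: (260, 40) = (20); d = 20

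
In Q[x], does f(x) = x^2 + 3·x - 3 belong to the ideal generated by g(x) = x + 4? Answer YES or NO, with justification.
In Q[x] the ideal (g) consists of all multiples of g, so f ∈ (g) iff g | f, i.e. iff the remainder of f on division by g is 0. Divide f by g (g is monic, so eliminate the leading term of the running remainder at each step):
  leading term x^2: subtract (x)·g(x) = x^2 + 4·x, leaving -x - 3
  leading term -x: subtract (-1)·g(x) = -x - 4, leaving 1
The remainder r(x) = 1 ≠ 0 (and deg r < deg g), so g ∤ f, i.e. f ∉ (g).

Final answer: NO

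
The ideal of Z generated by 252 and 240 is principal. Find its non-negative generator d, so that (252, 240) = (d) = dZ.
In the PID Z, (a, b) is generated by gcd(a, b). Compute gcd(252, 240) with the extended Euclidean algorithm, tracking rows (r, s, t) with s·252 + t·240 = r:
  row A: (252, 1, 0)   [1·252 + 0·240 = 252]
  row B: (240, 0, 1)   [0·252 + 1·240 = 240]
  252 = 1·240 + 12   → row C = row A − 1·row B = (12, 1, −1)   [check: 1·252 − 1·240 = 12]
  240 = 20·12 + 0   → remainder 0, stop. gcd = 12 (last nonzero row C).
So gcd(252, 240) = 12, with Bézout identity 1·252 − 1·240 = 12. Containment (⊇): the Bézout identity exhibits 12 as an element of (252, 240), giving (12) ⊆ (252, 240). Containment (⊆): since 12 | 252 and 12 | 240 (252 = 12·21, 240 = 12·20), every Z-linear combination of 252 and 240 is divisible by 12, so (252, 240) ⊆ (12). Therefore (252, 240) = (12), d = 12.

Final answer: (252, 240) = (12); d = 12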